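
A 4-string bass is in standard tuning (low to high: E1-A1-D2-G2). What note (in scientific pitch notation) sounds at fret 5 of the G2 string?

The open G2 string plus 5 semitones: G–G#–A–A#–B–C.
The walk passes from B into C once, so the octave number goes from 2 to 3.

C3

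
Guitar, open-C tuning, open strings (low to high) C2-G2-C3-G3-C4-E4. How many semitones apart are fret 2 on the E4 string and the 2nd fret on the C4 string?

4 semitones

E4 at fret 2 → F#4 (MIDI 66); C4 at fret 2 → D4 (MIDI 62).
66 − 62 = 4, so the two pitches are 4 semitones apart, with F#4 the higher.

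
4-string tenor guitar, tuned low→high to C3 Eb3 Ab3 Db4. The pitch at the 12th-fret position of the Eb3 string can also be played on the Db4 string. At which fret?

2

Eb3 at fret 12 is Eb3 + 12 semitones = Eb4.
The open Db4 string is 10 semitones above the open Eb3, so the same pitch on the Db4 string lies at fret 12 − 10 = 2.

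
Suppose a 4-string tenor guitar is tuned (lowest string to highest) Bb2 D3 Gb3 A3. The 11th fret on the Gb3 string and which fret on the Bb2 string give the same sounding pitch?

Gb3 at fret 11 is Gb3 + 11 semitones = F4.
The open Bb2 string is 8 semitones below the open Gb3, so the same pitch on the Bb2 string lies at fret 11 + 8 = 19.

19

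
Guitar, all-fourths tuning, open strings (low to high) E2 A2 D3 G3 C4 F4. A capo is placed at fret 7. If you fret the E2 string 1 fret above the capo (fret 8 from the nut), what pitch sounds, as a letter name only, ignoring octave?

C

The capo raises the open E2 by 7 semitones to B2; fretting 1 more gives E2 + 7 + 1 = E2 + 8 semitones, landing on C.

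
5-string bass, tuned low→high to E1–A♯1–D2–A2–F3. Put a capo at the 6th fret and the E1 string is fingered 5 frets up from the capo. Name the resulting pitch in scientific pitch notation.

The capo raises the open E1 by 6 semitones to A♯1; fretting 5 more gives E1 + 6 + 5 = E1 + 11 semitones = D♯2.
(Also written E♭.)

D♯2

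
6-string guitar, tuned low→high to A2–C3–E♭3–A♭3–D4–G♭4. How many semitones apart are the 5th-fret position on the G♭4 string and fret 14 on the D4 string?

5 semitones

G♭4 at fret 5 → B4 (MIDI 71); D4 at fret 14 → E5 (MIDI 76).
71 − 76 = -5, so the two pitches are 5 semitones apart, with E5 the higher.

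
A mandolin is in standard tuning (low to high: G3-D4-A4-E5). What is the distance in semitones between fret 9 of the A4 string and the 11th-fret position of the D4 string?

A4 at fret 9 → F#5 (MIDI 78); D4 at fret 11 → C#5 (MIDI 73).
78 − 73 = 5, so the two pitches are 5 semitones apart, with F#5 the higher.

5 semitones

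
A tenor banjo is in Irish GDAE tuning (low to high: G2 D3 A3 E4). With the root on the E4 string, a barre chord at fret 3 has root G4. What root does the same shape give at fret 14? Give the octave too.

F#5

Moving from fret 3 to fret 14 shifts the root by 11 semitones.
G4 up 11 semitones is F#5.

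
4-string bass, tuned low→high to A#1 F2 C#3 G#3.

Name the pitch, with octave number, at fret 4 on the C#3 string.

F3

The open C#3 string plus 4 semitones: C#–D–D#–E–F.
No B→C boundary is crossed, so the octave stays at 3.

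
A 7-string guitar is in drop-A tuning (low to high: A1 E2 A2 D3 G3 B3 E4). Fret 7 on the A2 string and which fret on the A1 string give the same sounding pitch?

19

A2 at fret 7 is A2 + 7 semitones = E3.
The open A1 string is 12 semitones below the open A2, so the same pitch on the A1 string lies at fret 7 + 12 = 19.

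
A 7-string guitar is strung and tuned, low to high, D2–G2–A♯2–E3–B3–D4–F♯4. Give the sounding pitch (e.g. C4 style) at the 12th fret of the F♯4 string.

F♯5

F♯4 is MIDI 66. Adding 12 gives 78, which is F♯5.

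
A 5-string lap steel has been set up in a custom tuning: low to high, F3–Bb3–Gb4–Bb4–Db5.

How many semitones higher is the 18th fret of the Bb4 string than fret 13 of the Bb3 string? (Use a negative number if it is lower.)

Bb4 at fret 18 → E6 (MIDI 88); Bb3 at fret 13 → B4 (MIDI 71).
88 − 71 = 17, so the two pitches are 17 semitones apart.

17 semitones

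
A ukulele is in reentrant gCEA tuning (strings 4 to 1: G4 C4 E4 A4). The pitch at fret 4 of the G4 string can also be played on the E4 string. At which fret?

G4 at fret 4 is G4 + 4 semitones = B4.
The open E4 string is 3 semitones below the open G4, so the same pitch on the E4 string lies at fret 4 + 3 = 7.

7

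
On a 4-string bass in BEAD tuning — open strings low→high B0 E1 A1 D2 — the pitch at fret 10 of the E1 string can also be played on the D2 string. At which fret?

Fret 10 on E1 is MIDI 28 + 10 = 38 (D2). On the D2 string (open MIDI 38), that pitch is 38 − 38 = fret 0.

0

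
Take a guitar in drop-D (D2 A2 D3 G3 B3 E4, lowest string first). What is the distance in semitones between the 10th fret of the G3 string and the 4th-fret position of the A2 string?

16 semitones

G3 at fret 10 → F4 (MIDI 65); A2 at fret 4 → C#3 (MIDI 49).
65 − 49 = 16, so the two pitches are 16 semitones apart, with F4 the higher.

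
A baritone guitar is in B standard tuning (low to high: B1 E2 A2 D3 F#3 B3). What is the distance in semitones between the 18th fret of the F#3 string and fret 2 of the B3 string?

F#3 at fret 18 → C5 (MIDI 72); B3 at fret 2 → C#4 (MIDI 61).
72 − 61 = 11, so the two pitches are 11 semitones apart, with C5 the higher.

11 semitones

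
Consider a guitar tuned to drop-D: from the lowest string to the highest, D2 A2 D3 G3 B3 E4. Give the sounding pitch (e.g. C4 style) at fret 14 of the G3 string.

G3 is MIDI 55. Adding 14 gives 69, which is A4.

A4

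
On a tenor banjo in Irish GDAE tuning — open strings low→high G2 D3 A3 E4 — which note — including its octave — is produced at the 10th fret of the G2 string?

G2 is MIDI 43. Adding 10 gives 53, which is F3.

F3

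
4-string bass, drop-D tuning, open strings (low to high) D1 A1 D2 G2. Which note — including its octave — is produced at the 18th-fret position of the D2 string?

The open D2 string plus 18 semitones: D–D#–E–F–…–F#–G–G#.
The walk passes from B into C once, so the octave number goes from 2 to 3.
(Equivalently spelled Ab3.)

G#3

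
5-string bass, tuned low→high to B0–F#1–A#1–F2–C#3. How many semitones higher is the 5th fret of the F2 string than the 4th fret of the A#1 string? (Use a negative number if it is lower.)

F2 at fret 5 → A#2 (MIDI 46); A#1 at fret 4 → D2 (MIDI 38).
46 − 38 = 8, so the two pitches are 8 semitones apart.

8 semitones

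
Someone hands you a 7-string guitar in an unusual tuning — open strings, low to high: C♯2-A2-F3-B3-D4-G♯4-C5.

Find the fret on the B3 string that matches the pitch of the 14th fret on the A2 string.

A2 at fret 14 is A2 + 14 semitones = B3.
The open B3 string is 14 semitones above the open A2, so the same pitch on the B3 string lies at fret 14 − 14 = 0.

0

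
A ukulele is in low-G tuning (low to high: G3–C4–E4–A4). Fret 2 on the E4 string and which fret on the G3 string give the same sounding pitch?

11

E4 at fret 2 is E4 + 2 semitones = F#4.
The open G3 string is 9 semitones below the open E4, so the same pitch on the G3 string lies at fret 2 + 9 = 11.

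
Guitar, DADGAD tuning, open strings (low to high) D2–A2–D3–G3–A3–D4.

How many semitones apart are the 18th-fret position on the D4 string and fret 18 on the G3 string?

D4 at fret 18 → G#5 (MIDI 80); G3 at fret 18 → C#5 (MIDI 73).
80 − 73 = 7, so the two pitches are 7 semitones apart, with G#5 the higher.

7 semitones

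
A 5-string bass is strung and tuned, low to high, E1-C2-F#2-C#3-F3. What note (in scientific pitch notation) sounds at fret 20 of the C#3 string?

Each fret is one semitone, so C#3 + 20 = A4.

A4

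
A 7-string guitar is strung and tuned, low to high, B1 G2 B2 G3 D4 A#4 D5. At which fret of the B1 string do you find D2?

D2 is 3 semitones above the open B1 (B–C–C#–D), so it sits at fret 3.

3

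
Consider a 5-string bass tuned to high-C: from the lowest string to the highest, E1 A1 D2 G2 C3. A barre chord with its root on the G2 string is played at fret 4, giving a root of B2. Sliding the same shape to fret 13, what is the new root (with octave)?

G#3

Moving from fret 4 to fret 13 shifts the root by 9 semitones.
B2 up 9 semitones is G#3.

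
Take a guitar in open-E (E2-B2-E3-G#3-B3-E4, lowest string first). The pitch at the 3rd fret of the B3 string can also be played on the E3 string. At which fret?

B3 at fret 3 is B3 + 3 semitones = D4.
The open E3 string is 7 semitones below the open B3, so the same pitch on the E3 string lies at fret 3 + 7 = 10.

10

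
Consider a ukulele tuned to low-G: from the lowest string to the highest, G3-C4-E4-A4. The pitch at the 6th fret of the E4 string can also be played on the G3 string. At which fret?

Fret 6 on E4 is MIDI 64 + 6 = 70 (A#4). On the G3 string (open MIDI 55), that pitch is 70 − 55 = fret 15.

15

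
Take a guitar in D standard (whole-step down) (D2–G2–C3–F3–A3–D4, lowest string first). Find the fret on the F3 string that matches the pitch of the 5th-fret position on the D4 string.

D4 at fret 5 is D4 + 5 semitones = G4.
The open F3 string is 9 semitones below the open D4, so the same pitch on the F3 string lies at fret 5 + 9 = 14.

14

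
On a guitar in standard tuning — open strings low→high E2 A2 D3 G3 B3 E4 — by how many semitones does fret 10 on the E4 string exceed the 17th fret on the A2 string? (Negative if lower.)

E4 at fret 10 → D5 (MIDI 74); A2 at fret 17 → D4 (MIDI 62).
74 − 62 = 12, so the two pitches are 12 semitones apart.

12 semitones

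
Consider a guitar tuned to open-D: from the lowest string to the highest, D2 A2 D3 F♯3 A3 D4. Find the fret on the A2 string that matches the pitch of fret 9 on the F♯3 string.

18

Fret 9 on F♯3 is MIDI 54 + 9 = 63 (D♯4). On the A2 string (open MIDI 45), that pitch is 63 − 45 = fret 18.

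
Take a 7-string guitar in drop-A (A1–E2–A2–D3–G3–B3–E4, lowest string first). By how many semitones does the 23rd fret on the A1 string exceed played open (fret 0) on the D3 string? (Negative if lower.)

A1 at fret 23 → G#3 (MIDI 56); D3 at fret 0 → D3 (MIDI 50).
56 − 50 = 6, so the two pitches are 6 semitones apart.

6 semitones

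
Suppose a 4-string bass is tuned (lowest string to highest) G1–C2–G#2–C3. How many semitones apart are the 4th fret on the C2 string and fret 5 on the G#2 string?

9 semitones

C2 at fret 4 → E2 (MIDI 40); G#2 at fret 5 → C#3 (MIDI 49).
40 − 49 = -9, so the two pitches are 9 semitones apart, with C#3 the higher.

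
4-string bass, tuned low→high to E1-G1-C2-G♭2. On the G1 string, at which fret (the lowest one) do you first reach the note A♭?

From G1, count semitones up the chromatic scale until reaching A♭: G–Ab — 1 step.

1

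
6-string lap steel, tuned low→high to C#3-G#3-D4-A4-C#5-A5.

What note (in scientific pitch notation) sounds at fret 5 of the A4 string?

D5

Each fret is one semitone, so A4 + 5 = D5.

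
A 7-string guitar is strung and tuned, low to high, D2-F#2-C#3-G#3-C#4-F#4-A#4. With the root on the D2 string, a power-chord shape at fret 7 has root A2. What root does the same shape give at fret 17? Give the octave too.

G3

Moving from fret 7 to fret 17 shifts the root by 10 semitones.
A2 up 10 semitones is G3.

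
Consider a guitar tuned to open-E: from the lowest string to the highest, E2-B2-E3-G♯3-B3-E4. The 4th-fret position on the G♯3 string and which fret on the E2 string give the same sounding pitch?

20

G♯3 at fret 4 is G♯3 + 4 semitones = C4.
The open E2 string is 16 semitones below the open G♯3, so the same pitch on the E2 string lies at fret 4 + 16 = 20.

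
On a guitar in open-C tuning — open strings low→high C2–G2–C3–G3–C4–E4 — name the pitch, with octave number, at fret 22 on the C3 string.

A♯4

C3 is MIDI 48. Adding 22 gives 70, which is A♯4.
(Equivalently spelled B♭4.)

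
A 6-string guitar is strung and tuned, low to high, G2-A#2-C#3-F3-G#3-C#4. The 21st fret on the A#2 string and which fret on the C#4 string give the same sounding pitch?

A#2 at fret 21 is A#2 + 21 semitones = G4.
The open C#4 string is 15 semitones above the open A#2, so the same pitch on the C#4 string lies at fret 21 − 15 = 6.

6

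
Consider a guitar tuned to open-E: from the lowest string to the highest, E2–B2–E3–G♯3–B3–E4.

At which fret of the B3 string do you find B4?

12

B4 is 12 semitones above the open B3 (B–C–C#–D–…–A–A#–B), so it sits at fret 12.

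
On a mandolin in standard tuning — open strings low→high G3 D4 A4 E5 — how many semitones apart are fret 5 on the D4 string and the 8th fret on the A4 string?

10 semitones

D4 at fret 5 → G4 (MIDI 67); A4 at fret 8 → F5 (MIDI 77).
67 − 77 = -10, so the two pitches are 10 semitones apart, with F5 the higher.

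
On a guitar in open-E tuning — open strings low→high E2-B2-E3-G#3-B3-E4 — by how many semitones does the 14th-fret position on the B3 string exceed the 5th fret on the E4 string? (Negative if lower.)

B3 at fret 14 → C#5 (MIDI 73); E4 at fret 5 → A4 (MIDI 69).
73 − 69 = 4, so the two pitches are 4 semitones apart.

4 semitones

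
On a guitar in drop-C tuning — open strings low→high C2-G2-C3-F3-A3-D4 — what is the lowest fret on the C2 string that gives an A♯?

From C2, count semitones up the chromatic scale until reaching A♯: C–C#–D–D#–…–G#–A–A# — 10 steps.

10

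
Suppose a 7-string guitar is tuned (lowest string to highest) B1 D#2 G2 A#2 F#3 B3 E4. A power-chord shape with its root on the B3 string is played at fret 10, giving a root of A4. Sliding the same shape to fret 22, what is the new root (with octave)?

Moving from fret 10 to fret 22 shifts the root by 12 semitones.
A4 up 12 semitones is A5.

A5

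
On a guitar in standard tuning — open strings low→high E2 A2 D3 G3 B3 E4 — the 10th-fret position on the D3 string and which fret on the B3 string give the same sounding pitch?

D3 at fret 10 is D3 + 10 semitones = C4.
The open B3 string is 9 semitones above the open D3, so the same pitch on the B3 string lies at fret 10 − 9 = 1.

1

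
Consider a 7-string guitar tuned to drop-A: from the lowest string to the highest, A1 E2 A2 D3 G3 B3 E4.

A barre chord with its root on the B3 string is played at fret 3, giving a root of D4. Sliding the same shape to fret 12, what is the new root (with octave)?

Moving from fret 3 to fret 12 shifts the root by 9 semitones.
D4 up 9 semitones is B4.

B4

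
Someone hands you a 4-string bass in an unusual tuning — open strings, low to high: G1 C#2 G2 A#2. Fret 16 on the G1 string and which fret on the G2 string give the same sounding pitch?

4

Fret 16 on G1 is MIDI 31 + 16 = 47 (B2). On the G2 string (open MIDI 43), that pitch is 47 − 43 = fret 4.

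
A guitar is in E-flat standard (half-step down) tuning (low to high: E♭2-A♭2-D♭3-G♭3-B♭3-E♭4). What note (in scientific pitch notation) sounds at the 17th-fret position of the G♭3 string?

G♭3 is MIDI 54. Adding 17 gives 71, which is B4.

B4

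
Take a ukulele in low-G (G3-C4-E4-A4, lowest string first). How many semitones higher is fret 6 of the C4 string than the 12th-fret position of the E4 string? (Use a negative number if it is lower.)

C4 at fret 6 → F♯4 (MIDI 66); E4 at fret 12 → E5 (MIDI 76).
66 − 76 = -10, so the two pitches are 10 semitones apart.

-10 semitones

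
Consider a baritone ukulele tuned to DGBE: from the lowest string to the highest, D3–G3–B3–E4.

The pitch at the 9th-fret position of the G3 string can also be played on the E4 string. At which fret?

0

G3 at fret 9 is G3 + 9 semitones = E4.
The open E4 string is 9 semitones above the open G3, so the same pitch on the E4 string lies at fret 9 − 9 = 0.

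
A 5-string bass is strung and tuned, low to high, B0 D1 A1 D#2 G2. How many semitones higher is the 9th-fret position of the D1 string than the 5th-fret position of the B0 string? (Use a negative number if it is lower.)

7 semitones

D1 at fret 9 → B1 (MIDI 35); B0 at fret 5 → E1 (MIDI 28).
35 − 28 = 7, so the two pitches are 7 semitones apart.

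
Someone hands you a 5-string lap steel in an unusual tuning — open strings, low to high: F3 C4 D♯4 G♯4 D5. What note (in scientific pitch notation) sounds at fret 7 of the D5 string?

The open D5 string plus 7 semitones: D–D#–E–F–F#–G–G#–A.
No B→C boundary is crossed, so the octave stays at 5.

A5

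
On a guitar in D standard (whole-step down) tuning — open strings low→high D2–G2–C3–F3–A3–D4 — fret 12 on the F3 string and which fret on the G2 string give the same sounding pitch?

F3 at fret 12 is F3 + 12 semitones = F4.
The open G2 string is 10 semitones below the open F3, so the same pitch on the G2 string lies at fret 12 + 10 = 22.

22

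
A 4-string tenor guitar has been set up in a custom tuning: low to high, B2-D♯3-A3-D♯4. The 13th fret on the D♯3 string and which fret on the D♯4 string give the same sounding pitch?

Fret 13 on D♯3 is MIDI 51 + 13 = 64 (E4). On the D♯4 string (open MIDI 63), that pitch is 64 − 63 = fret 1.

1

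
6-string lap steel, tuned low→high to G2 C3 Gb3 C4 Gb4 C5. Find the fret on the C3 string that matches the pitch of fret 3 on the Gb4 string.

Fret 3 on Gb4 is MIDI 66 + 3 = 69 (A4). On the C3 string (open MIDI 48), that pitch is 69 − 48 = fret 21.

21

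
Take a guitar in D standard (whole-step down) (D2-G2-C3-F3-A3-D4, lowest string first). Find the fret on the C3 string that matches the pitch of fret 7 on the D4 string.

21

Fret 7 on D4 is MIDI 62 + 7 = 69 (A4). On the C3 string (open MIDI 48), that pitch is 69 − 48 = fret 21.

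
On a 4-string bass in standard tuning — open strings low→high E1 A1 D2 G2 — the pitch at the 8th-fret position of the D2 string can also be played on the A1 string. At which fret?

Fret 8 on D2 is MIDI 38 + 8 = 46 (A♯2). On the A1 string (open MIDI 33), that pitch is 46 − 33 = fret 13.

13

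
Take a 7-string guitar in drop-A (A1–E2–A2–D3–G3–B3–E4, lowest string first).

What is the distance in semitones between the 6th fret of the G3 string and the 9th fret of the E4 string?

12 semitones

G3 at fret 6 → C#4 (MIDI 61); E4 at fret 9 → C#5 (MIDI 73).
61 − 73 = -12, so the two pitches are 12 semitones apart, with C#5 the higher.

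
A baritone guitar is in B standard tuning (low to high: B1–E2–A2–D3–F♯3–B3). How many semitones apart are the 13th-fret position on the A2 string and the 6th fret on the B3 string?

A2 at fret 13 → A♯3 (MIDI 58); B3 at fret 6 → F4 (MIDI 65).
58 − 65 = -7, so the two pitches are 7 semitones apart, with F4 the higher.

7 semitones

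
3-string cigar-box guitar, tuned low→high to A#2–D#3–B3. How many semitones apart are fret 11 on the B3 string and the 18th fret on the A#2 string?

B3 at fret 11 → A#4 (MIDI 70); A#2 at fret 18 → E4 (MIDI 64).
70 − 64 = 6, so the two pitches are 6 semitones apart, with A#4 the higher.

6 semitones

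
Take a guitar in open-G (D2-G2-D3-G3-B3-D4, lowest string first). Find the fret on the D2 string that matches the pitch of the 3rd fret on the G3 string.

Fret 3 on G3 is MIDI 55 + 3 = 58 (A#3). On the D2 string (open MIDI 38), that pitch is 58 − 38 = fret 20.

20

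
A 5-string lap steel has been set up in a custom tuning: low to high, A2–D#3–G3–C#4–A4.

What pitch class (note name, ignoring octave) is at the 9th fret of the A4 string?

F#

The open A4 string plus 9 semitones: A–A#–B–C–C#–D–D#–E–F–F#.
(Equivalently spelled Gb.)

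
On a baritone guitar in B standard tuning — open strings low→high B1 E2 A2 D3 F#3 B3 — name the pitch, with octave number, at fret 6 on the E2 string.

Each fret is one semitone, so E2 + 6 = A#2.
(Equivalently spelled Bb2.)

A#2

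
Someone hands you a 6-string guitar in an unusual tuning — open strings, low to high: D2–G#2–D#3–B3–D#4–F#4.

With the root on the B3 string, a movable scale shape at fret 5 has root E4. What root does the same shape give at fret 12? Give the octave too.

Moving from fret 5 to fret 12 shifts the root by 7 semitones.
E4 up 7 semitones is B4.

B4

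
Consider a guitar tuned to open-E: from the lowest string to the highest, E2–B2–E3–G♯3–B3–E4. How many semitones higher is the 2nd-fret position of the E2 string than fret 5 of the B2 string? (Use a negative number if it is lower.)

-10 semitones

E2 at fret 2 → F♯2 (MIDI 42); B2 at fret 5 → E3 (MIDI 52).
42 − 52 = -10, so the two pitches are 10 semitones apart.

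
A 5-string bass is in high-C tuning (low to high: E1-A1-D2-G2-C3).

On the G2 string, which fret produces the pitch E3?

9

E3 is 9 semitones above the open G2 (G–G#–A–A#–B–C–C#–D–D#–E), so it sits at fret 9.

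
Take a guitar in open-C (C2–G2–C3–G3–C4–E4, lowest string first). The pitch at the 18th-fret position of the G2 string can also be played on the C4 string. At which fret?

1

Fret 18 on G2 is MIDI 43 + 18 = 61 (C#4). On the C4 string (open MIDI 60), that pitch is 61 − 60 = fret 1.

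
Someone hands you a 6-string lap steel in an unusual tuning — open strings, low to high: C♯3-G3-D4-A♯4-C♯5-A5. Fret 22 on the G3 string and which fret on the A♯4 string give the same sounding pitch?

7

G3 at fret 22 is G3 + 22 semitones = F5.
The open A♯4 string is 15 semitones above the open G3, so the same pitch on the A♯4 string lies at fret 22 − 15 = 7.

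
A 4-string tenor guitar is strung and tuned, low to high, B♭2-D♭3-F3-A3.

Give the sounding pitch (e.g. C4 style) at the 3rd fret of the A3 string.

C4

Each fret is one semitone, so A3 + 3 = C4.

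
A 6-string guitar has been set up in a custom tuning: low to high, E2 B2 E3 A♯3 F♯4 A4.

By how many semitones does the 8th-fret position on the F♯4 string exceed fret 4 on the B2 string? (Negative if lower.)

23 semitones

F♯4 at fret 8 → D5 (MIDI 74); B2 at fret 4 → D♯3 (MIDI 51).
74 − 51 = 23, so the two pitches are 23 semitones apart.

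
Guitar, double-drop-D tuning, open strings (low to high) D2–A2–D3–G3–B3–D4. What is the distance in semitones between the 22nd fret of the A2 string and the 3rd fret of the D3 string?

A2 at fret 22 → G4 (MIDI 67); D3 at fret 3 → F3 (MIDI 53).
67 − 53 = 14, so the two pitches are 14 semitones apart, with G4 the higher.

14 semitones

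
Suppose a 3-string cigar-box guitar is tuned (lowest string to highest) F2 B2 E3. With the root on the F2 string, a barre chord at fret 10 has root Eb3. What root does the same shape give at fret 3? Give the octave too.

Ab2

Moving from fret 10 to fret 3 shifts the root by -7 semitones.
Eb3 down 7 semitones is Ab2.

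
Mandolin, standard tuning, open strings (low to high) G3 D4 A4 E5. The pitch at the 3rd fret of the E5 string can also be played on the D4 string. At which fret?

E5 at fret 3 is E5 + 3 semitones = G5.
The open D4 string is 14 semitones below the open E5, so the same pitch on the D4 string lies at fret 3 + 14 = 17.

17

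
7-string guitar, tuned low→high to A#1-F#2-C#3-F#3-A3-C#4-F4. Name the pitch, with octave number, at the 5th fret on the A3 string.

D4

The open A3 string plus 5 semitones: A–A#–B–C–C#–D.
The walk passes from B into C once, so the octave number goes from 3 to 4.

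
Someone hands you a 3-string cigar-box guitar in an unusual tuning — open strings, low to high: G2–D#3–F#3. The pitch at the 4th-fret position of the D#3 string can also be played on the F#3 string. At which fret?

D#3 at fret 4 is D#3 + 4 semitones = G3.
The open F#3 string is 3 semitones above the open D#3, so the same pitch on the F#3 string lies at fret 4 − 3 = 1.

1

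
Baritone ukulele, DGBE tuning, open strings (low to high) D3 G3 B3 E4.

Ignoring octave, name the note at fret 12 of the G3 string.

G

G3 is MIDI 55. Adding 12 gives 67; 67 mod 12 = 7, i.e. G.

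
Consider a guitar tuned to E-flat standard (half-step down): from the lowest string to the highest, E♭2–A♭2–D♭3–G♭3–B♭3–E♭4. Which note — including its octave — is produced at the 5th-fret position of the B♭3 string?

E♭4

Each fret is one semitone, so B♭3 + 5 = E♭4.
(Equivalently spelled D♯4.)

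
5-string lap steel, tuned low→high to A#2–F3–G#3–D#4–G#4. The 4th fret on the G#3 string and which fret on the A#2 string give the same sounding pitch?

14

G#3 at fret 4 is G#3 + 4 semitones = C4.
The open A#2 string is 10 semitones below the open G#3, so the same pitch on the A#2 string lies at fret 4 + 10 = 14.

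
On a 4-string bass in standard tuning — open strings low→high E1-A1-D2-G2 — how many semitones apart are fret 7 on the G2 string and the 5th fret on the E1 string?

G2 at fret 7 → D3 (MIDI 50); E1 at fret 5 → A1 (MIDI 33).
50 − 33 = 17, so the two pitches are 17 semitones apart, with D3 the higher.

17 semitones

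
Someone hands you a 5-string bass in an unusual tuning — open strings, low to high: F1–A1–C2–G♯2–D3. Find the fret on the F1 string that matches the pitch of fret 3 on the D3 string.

Fret 3 on D3 is MIDI 50 + 3 = 53 (F3). On the F1 string (open MIDI 29), that pitch is 53 − 29 = fret 24.

24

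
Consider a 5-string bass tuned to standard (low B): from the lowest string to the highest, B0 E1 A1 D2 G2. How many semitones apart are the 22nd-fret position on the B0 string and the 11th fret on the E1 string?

6 semitones

B0 at fret 22 → A2 (MIDI 45); E1 at fret 11 → D♯2 (MIDI 39).
45 − 39 = 6, so the two pitches are 6 semitones apart, with A2 the higher.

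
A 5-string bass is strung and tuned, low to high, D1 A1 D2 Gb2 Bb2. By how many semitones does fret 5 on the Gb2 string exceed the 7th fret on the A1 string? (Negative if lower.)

7 semitones

Gb2 at fret 5 → B2 (MIDI 47); A1 at fret 7 → E2 (MIDI 40).
47 − 40 = 7, so the two pitches are 7 semitones apart.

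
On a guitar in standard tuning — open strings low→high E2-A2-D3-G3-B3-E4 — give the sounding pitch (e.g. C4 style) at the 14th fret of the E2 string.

E2 is MIDI 40. Adding 14 gives 54, which is F♯3.

F♯3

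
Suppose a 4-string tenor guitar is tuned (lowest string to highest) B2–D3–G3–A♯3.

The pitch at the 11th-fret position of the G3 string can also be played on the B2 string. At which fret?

19

Fret 11 on G3 is MIDI 55 + 11 = 66 (F♯4). On the B2 string (open MIDI 47), that pitch is 66 − 47 = fret 19.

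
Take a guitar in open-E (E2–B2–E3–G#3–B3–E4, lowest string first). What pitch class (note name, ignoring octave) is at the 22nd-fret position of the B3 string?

The open B3 string plus 22 semitones: B–C–C#–D–…–G–G#–A.

A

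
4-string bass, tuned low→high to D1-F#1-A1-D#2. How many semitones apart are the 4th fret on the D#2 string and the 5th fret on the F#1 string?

8 semitones

D#2 at fret 4 → G2 (MIDI 43); F#1 at fret 5 → B1 (MIDI 35).
43 − 35 = 8, so the two pitches are 8 semitones apart, with G2 the higher.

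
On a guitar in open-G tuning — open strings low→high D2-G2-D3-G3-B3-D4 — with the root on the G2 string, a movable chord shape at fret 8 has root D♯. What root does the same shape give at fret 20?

Moving from fret 8 to fret 20 shifts the root by 12 semitones.
D♯ up 12 semitones is D♯.

D♯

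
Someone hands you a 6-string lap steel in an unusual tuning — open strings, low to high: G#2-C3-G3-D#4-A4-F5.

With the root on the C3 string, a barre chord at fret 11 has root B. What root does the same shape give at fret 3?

Moving from fret 11 to fret 3 shifts the root by -8 semitones.
B down 8 semitones is D#.

D#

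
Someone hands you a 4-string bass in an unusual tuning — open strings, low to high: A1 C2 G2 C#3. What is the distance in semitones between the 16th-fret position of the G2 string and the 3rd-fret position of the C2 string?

G2 at fret 16 → B3 (MIDI 59); C2 at fret 3 → D#2 (MIDI 39).
59 − 39 = 20, so the two pitches are 20 semitones apart, with B3 the higher.

20 semitones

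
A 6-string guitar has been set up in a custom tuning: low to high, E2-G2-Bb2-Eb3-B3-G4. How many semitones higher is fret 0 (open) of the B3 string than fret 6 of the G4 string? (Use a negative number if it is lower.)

-14 semitones

B3 at fret 0 → B3 (MIDI 59); G4 at fret 6 → Db5 (MIDI 73).
59 − 73 = -14, so the two pitches are 14 semitones apart.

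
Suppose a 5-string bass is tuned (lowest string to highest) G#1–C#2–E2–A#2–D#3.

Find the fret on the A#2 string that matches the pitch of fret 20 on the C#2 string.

11

C#2 at fret 20 is C#2 + 20 semitones = A3.
The open A#2 string is 9 semitones above the open C#2, so the same pitch on the A#2 string lies at fret 20 − 9 = 11.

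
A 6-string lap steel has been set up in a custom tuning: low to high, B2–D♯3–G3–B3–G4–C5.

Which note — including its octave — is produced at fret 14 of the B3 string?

B3 is MIDI 59. Adding 14 gives 73, which is C♯5.
(Equivalently spelled D♭5.)

C♯5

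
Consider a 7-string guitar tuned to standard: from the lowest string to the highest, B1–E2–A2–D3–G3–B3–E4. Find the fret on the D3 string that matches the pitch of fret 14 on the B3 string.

Fret 14 on B3 is MIDI 59 + 14 = 73 (C♯5). On the D3 string (open MIDI 50), that pitch is 73 − 50 = fret 23.

23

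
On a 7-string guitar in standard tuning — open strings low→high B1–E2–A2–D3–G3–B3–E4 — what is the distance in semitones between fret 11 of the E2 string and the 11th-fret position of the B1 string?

E2 at fret 11 → D#3 (MIDI 51); B1 at fret 11 → A#2 (MIDI 46).
51 − 46 = 5, so the two pitches are 5 semitones apart, with D#3 the higher.

5 semitones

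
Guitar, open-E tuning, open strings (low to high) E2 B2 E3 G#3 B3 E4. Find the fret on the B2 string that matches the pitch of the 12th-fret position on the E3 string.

Fret 12 on E3 is MIDI 52 + 12 = 64 (E4). On the B2 string (open MIDI 47), that pitch is 64 − 47 = fret 17.

17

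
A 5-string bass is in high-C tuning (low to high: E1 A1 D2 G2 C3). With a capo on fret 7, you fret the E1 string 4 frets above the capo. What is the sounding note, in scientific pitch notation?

D#2

The capo raises the open E1 by 7 semitones to B1; fretting 4 more gives E1 + 7 + 4 = E1 + 11 semitones = D#2.
(Also written Eb.)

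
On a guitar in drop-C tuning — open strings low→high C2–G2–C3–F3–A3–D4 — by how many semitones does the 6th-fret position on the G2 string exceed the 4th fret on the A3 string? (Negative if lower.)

G2 at fret 6 → C#3 (MIDI 49); A3 at fret 4 → C#4 (MIDI 61).
49 − 61 = -12, so the two pitches are 12 semitones apart.

-12 semitones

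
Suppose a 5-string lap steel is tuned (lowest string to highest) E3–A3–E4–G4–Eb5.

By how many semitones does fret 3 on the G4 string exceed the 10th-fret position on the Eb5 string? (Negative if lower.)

G4 at fret 3 → Bb4 (MIDI 70); Eb5 at fret 10 → Db6 (MIDI 85).
70 − 85 = -15, so the two pitches are 15 semitones apart.

-15 semitones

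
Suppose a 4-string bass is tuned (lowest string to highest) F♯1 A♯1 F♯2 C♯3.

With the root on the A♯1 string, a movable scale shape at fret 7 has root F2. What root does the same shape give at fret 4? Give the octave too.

Moving from fret 7 to fret 4 shifts the root by -3 semitones.
F2 down 3 semitones is D2.

D2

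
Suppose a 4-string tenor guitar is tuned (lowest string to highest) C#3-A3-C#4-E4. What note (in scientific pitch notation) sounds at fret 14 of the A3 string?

B4

A3 is MIDI 57. Adding 14 gives 71, which is B4.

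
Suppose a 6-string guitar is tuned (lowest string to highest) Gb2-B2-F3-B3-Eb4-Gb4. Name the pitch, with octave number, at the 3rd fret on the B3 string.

Each fret is one semitone, so B3 + 3 = D4.

D4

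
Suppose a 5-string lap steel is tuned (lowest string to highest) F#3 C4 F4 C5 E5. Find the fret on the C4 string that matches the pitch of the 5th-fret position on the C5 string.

Fret 5 on C5 is MIDI 72 + 5 = 77 (F5). On the C4 string (open MIDI 60), that pitch is 77 − 60 = fret 17.

17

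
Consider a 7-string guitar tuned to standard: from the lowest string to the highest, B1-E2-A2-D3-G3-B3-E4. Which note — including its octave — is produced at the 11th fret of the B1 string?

B1 is MIDI 35. Adding 11 gives 46, which is A♯2.
(Equivalently spelled B♭2.)

A♯2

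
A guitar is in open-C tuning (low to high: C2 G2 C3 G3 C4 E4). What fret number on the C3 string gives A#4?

A#4 is 22 semitones above the open C3 (C–C#–D–D#–…–G#–A–A#), so it sits at fret 22.

22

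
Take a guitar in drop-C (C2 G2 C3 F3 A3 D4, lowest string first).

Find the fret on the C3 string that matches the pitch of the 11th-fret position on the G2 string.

G2 at fret 11 is G2 + 11 semitones = F♯3.
The open C3 string is 5 semitones above the open G2, so the same pitch on the C3 string lies at fret 11 − 5 = 6.

6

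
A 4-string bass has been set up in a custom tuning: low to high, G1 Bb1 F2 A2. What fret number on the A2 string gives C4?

C4 is 15 semitones above the open A2 (A–Bb–B–C–…–Bb–B–C), so it sits at fret 15.

15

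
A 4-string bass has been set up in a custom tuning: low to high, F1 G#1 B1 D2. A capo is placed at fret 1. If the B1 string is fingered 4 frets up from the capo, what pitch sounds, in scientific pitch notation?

The capo raises the open B1 by 1 semitone to C2; fretting 4 more gives B1 + 1 + 4 = B1 + 5 semitones = E2.

E2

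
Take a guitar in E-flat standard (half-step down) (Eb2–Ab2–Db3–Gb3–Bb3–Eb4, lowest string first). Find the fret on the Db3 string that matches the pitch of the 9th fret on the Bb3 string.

Bb3 at fret 9 is Bb3 + 9 semitones = G4.
The open Db3 string is 9 semitones below the open Bb3, so the same pitch on the Db3 string lies at fret 9 + 9 = 18.

18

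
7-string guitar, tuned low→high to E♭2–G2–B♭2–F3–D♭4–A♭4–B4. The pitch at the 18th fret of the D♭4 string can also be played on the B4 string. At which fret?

8

Fret 18 on D♭4 is MIDI 61 + 18 = 79 (G5). On the B4 string (open MIDI 71), that pitch is 79 − 71 = fret 8.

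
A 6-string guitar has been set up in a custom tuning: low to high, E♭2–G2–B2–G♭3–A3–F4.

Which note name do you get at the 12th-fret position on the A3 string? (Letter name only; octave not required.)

A

The open A3 string plus 12 semitones: A–Bb–B–C–…–G–Ab–A.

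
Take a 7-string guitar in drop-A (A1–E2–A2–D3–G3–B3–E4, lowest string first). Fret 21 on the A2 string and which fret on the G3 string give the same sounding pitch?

Fret 21 on A2 is MIDI 45 + 21 = 66 (F#4). On the G3 string (open MIDI 55), that pitch is 66 − 55 = fret 11.

11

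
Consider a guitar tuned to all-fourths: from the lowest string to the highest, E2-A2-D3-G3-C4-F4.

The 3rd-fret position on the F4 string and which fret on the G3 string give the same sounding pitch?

13

Fret 3 on F4 is MIDI 65 + 3 = 68 (G#4). On the G3 string (open MIDI 55), that pitch is 68 − 55 = fret 13.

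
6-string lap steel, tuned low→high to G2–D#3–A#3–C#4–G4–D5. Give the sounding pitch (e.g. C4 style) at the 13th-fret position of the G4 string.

G#5

G4 is MIDI 67. Adding 13 gives 80, which is G#5.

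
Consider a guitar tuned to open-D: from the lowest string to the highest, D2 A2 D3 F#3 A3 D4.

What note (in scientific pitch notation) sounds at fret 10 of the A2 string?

The open A2 string plus 10 semitones: A–A#–B–C–…–F–F#–G.
The walk passes from B into C once, so the octave number goes from 2 to 3.

G3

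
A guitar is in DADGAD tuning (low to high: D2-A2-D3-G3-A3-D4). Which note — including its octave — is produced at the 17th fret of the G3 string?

The open G3 string plus 17 semitones: G–G#–A–A#–…–A#–B–C.
The walk passes from B into C 2 times, so the octave number goes from 3 to 5.

C5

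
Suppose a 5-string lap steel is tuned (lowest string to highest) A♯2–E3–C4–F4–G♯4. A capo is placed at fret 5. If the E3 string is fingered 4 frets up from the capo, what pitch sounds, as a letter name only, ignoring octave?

C♯

The capo raises the open E3 by 5 semitones to A3; fretting 4 more gives E3 + 5 + 4 = E3 + 9 semitones, landing on C♯.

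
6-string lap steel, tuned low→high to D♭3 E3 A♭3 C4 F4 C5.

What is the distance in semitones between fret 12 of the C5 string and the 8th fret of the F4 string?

C5 at fret 12 → C6 (MIDI 84); F4 at fret 8 → D♭5 (MIDI 73).
84 − 73 = 11, so the two pitches are 11 semitones apart, with C6 the higher.

11 semitones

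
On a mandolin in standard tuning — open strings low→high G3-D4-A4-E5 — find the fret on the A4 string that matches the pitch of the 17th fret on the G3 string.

3

G3 at fret 17 is G3 + 17 semitones = C5.
The open A4 string is 14 semitones above the open G3, so the same pitch on the A4 string lies at fret 17 − 14 = 3.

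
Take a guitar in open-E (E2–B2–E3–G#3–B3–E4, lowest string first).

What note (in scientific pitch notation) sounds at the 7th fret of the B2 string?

B2 is MIDI 47. Adding 7 gives 54, which is F#3.
(Equivalently spelled Gb3.)

F#3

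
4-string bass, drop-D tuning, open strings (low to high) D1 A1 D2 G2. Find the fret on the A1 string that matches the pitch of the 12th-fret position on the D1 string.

5

D1 at fret 12 is D1 + 12 semitones = D2.
The open A1 string is 7 semitones above the open D1, so the same pitch on the A1 string lies at fret 12 − 7 = 5.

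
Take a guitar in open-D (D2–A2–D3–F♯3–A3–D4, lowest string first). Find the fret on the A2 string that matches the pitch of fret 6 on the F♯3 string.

F♯3 at fret 6 is F♯3 + 6 semitones = C4.
The open A2 string is 9 semitones below the open F♯3, so the same pitch on the A2 string lies at fret 6 + 9 = 15.

15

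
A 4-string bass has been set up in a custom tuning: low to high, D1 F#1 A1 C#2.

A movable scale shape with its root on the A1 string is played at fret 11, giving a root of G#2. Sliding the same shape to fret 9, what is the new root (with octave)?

F#2

Moving from fret 11 to fret 9 shifts the root by -2 semitones.
G#2 down 2 semitones is F#2.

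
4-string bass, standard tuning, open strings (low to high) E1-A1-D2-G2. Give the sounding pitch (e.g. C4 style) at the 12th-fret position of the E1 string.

E2

Each fret is one semitone, so E1 + 12 = E2.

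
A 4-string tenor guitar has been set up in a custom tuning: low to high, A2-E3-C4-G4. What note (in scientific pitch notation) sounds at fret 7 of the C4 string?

C4 is MIDI 60. Adding 7 gives 67, which is G4.

G4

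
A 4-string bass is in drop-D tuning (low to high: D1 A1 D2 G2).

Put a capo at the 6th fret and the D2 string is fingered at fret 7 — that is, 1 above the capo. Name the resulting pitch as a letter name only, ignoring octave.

A

The capo raises the open D2 by 6 semitones to G#2; fretting 1 more gives D2 + 6 + 1 = D2 + 7 semitones, landing on A.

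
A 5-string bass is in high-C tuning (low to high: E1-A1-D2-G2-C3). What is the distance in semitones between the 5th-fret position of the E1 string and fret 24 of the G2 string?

34 semitones

E1 at fret 5 → A1 (MIDI 33); G2 at fret 24 → G4 (MIDI 67).
33 − 67 = -34, so the two pitches are 34 semitones apart, with G4 the higher.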